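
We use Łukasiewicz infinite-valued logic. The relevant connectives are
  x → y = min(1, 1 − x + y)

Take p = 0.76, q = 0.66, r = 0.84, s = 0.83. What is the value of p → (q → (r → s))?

r → s = min(1, 1 − 0.84 + 0.83) = min(1, 0.99) = 0.99
q → (r → s) = min(1, 1 − 0.66 + 0.99) = min(1, 1.33) = 1.00
p → (q → (r → s)) = min(1, 1 − 0.76 + 1.00) = min(1, 1.24) = 1.00

1.00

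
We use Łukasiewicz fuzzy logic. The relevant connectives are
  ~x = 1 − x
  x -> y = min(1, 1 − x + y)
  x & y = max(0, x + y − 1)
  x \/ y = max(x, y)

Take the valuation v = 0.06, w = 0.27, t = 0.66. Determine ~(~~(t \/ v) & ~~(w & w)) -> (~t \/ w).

0.34

t \/ v = max(0.66, 0.06) = 0.66
~(t \/ v) = 1 − 0.66 = 0.34
~~(t \/ v) = 1 − 0.34 = 0.66
w & w = max(0, 0.27 + 0.27 − 1) = max(0, -0.46) = 0.00
~(w & w) = 1 − 0.00 = 1.00
~~(w & w) = 1 − 1.00 = 0.00
~~(t \/ v) & ~~(w & w) = max(0, 0.66 + 0.00 − 1) = max(0, -0.34) = 0.00
~(~~(t \/ v) & ~~(w & w)) = 1 − 0.00 = 1.00
~t = 1 − 0.66 = 0.34
~t \/ w = max(0.34, 0.27) = 0.34
~(~~(t \/ v) & ~~(w & w)) -> (~t \/ w) = min(1, 1 − 1.00 + 0.34) = min(1, 0.34) = 0.34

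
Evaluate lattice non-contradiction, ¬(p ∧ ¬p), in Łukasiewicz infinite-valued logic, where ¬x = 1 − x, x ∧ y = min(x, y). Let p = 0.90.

¬p = 1 − 0.90 = 0.10
p ∧ ¬p = min(0.90, 0.10) = 0.10
¬(p ∧ ¬p) = 1 − 0.10 = 0.90
(The value 0.90 < 1 shows this instance is not satisfied; not a Ł∞-tautology — its value is 1 − min(a, 1−a).)

0.90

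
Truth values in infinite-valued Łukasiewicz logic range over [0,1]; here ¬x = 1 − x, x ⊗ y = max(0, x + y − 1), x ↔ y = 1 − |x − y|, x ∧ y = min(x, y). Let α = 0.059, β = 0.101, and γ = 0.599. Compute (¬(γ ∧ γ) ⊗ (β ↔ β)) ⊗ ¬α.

0.342

γ ∧ γ = min(0.599, 0.599) = 0.599
¬(γ ∧ γ) = 1 − 0.599 = 0.401
β ↔ β = 1 − |0.101 − 0.101| = 1 − 0.000 = 1.000
¬(γ ∧ γ) ⊗ (β ↔ β) = max(0, 0.401 + 1.000 − 1) = max(0, 0.401) = 0.401
¬α = 1 − 0.059 = 0.941
(¬(γ ∧ γ) ⊗ (β ↔ β)) ⊗ ¬α = max(0, 0.401 + 0.941 − 1) = max(0, 0.342) = 0.342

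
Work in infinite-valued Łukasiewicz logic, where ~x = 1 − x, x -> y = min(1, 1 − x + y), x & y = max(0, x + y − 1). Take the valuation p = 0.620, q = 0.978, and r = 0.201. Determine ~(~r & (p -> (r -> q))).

0.201

~r = 1 − 0.201 = 0.799
r -> q = min(1, 1 − 0.201 + 0.978) = min(1, 1.777) = 1.000
p -> (r -> q) = min(1, 1 − 0.620 + 1.000) = min(1, 1.380) = 1.000
~r & (p -> (r -> q)) = max(0, 0.799 + 1.000 − 1) = max(0, 0.799) = 0.799
~(~r & (p -> (r -> q))) = 1 − 0.799 = 0.201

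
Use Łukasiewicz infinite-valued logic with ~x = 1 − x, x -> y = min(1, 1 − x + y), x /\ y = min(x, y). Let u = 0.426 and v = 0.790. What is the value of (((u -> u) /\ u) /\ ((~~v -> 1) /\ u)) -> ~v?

0.784

u -> u = min(1, 1 − 0.426 + 0.426) = min(1, 1.000) = 1.000
(u -> u) /\ u = min(1.000, 0.426) = 0.426
~v = 1 − 0.790 = 0.210
~~v = 1 − 0.210 = 0.790
~~v -> 1 = min(1, 1 − 0.790 + 1.000) = min(1, 1.210) = 1.000
(~~v -> 1) /\ u = min(1.000, 0.426) = 0.426
((u -> u) /\ u) /\ ((~~v -> 1) /\ u) = min(0.426, 0.426) = 0.426
(((u -> u) /\ u) /\ ((~~v -> 1) /\ u)) -> ~v = min(1, 1 − 0.426 + 0.210) = min(1, 0.784) = 0.784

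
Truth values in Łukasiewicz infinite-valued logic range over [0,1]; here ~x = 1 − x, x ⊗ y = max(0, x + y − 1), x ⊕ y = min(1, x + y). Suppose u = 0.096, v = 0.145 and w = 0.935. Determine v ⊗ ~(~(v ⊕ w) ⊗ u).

v ⊕ w = min(1, 0.145 + 0.935) = min(1, 1.080) = 1.000
~(v ⊕ w) = 1 − 1.000 = 0.000
~(v ⊕ w) ⊗ u = max(0, 0.000 + 0.096 − 1) = max(0, -0.904) = 0.000
~(~(v ⊕ w) ⊗ u) = 1 − 0.000 = 1.000
v ⊗ ~(~(v ⊕ w) ⊗ u) = max(0, 0.145 + 1.000 − 1) = max(0, 0.145) = 0.145

0.145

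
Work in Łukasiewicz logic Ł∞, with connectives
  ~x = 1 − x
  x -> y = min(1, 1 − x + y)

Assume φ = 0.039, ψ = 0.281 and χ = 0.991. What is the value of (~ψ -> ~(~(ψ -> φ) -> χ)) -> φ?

~ψ = 1 − 0.281 = 0.719
ψ -> φ = min(1, 1 − 0.281 + 0.039) = min(1, 0.758) = 0.758
~(ψ -> φ) = 1 − 0.758 = 0.242
~(ψ -> φ) -> χ = min(1, 1 − 0.242 + 0.991) = min(1, 1.749) = 1.000
~(~(ψ -> φ) -> χ) = 1 − 1.000 = 0.000
~ψ -> ~(~(ψ -> φ) -> χ) = min(1, 1 − 0.719 + 0.000) = min(1, 0.281) = 0.281
(~ψ -> ~(~(ψ -> φ) -> χ)) -> φ = min(1, 1 − 0.281 + 0.039) = min(1, 0.758) = 0.758

0.758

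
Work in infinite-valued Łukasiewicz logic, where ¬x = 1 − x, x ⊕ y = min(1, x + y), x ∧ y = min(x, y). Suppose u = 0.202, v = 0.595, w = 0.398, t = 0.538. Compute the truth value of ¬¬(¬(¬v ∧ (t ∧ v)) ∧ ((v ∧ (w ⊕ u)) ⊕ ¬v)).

¬v = 1 − 0.595 = 0.405
t ∧ v = min(0.538, 0.595) = 0.538
¬v ∧ (t ∧ v) = min(0.405, 0.538) = 0.405
¬(¬v ∧ (t ∧ v)) = 1 − 0.405 = 0.595
w ⊕ u = min(1, 0.398 + 0.202) = min(1, 0.600) = 0.600
v ∧ (w ⊕ u) = min(0.595, 0.600) = 0.595
(v ∧ (w ⊕ u)) ⊕ ¬v = min(1, 0.595 + 0.405) = min(1, 1.000) = 1.000
¬(¬v ∧ (t ∧ v)) ∧ ((v ∧ (w ⊕ u)) ⊕ ¬v) = min(0.595, 1.000) = 0.595
¬(¬(¬v ∧ (t ∧ v)) ∧ ((v ∧ (w ⊕ u)) ⊕ ¬v)) = 1 − 0.595 = 0.405
¬¬(¬(¬v ∧ (t ∧ v)) ∧ ((v ∧ (w ⊕ u)) ⊕ ¬v)) = 1 − 0.405 = 0.595

0.595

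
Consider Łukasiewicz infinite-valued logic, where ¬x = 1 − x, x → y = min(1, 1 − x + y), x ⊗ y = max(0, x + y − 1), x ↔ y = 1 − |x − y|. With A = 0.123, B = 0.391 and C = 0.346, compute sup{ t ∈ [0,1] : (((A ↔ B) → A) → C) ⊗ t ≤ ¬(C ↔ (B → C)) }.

A ↔ B = 1 − |0.123 − 0.391| = 1 − 0.268 = 0.732
(A ↔ B) → A = min(1, 1 − 0.732 + 0.123) = min(1, 0.391) = 0.391
((A ↔ B) → A) → C = min(1, 1 − 0.391 + 0.346) = min(1, 0.955) = 0.955
So the left factor is ((A ↔ B) → A) → C = 0.955.
B → C = min(1, 1 − 0.391 + 0.346) = min(1, 0.955) = 0.955
C ↔ (B → C) = 1 − |0.346 − 0.955| = 1 − 0.609 = 0.391
¬(C ↔ (B → C)) = 1 − 0.391 = 0.609
So the right-hand bound is ¬(C ↔ (B → C)) = 0.609.
The residuum of the Łukasiewicz t-norm gives the supremum: min(1, 1 − 0.955 + 0.609).
1 − 0.955 + 0.609 = 0.654, so t = min(1, 0.654) = 0.654.
Check: 0.955 ⊗ 0.654 = max(0, 0.609) = 0.609 ≤ 0.609.

0.654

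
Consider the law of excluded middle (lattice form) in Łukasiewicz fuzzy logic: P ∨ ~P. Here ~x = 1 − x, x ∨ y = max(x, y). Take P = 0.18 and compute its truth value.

~P = 1 − 0.18 = 0.82
P ∨ ~P = max(0.18, 0.82) = 0.82
(The value 0.82 < 1 shows this instance is not satisfied; not a Ł∞-tautology — its value is max(a, 1−a).)

0.82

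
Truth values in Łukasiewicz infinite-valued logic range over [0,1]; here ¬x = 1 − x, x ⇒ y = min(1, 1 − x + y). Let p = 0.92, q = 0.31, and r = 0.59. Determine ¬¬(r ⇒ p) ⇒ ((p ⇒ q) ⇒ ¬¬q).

r ⇒ p = min(1, 1 − 0.59 + 0.92) = min(1, 1.33) = 1.00
¬(r ⇒ p) = 1 − 1.00 = 0.00
¬¬(r ⇒ p) = 1 − 0.00 = 1.00
p ⇒ q = min(1, 1 − 0.92 + 0.31) = min(1, 0.39) = 0.39
¬q = 1 − 0.31 = 0.69
¬¬q = 1 − 0.69 = 0.31
(p ⇒ q) ⇒ ¬¬q = min(1, 1 − 0.39 + 0.31) = min(1, 0.92) = 0.92
¬¬(r ⇒ p) ⇒ ((p ⇒ q) ⇒ ¬¬q) = min(1, 1 − 1.00 + 0.92) = min(1, 0.92) = 0.92

0.92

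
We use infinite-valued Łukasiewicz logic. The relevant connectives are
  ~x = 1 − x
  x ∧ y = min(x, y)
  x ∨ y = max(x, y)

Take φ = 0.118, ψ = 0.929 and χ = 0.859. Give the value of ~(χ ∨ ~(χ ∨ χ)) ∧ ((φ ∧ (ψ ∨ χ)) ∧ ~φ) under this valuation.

χ ∨ χ = max(0.859, 0.859) = 0.859
~(χ ∨ χ) = 1 − 0.859 = 0.141
χ ∨ ~(χ ∨ χ) = max(0.859, 0.141) = 0.859
~(χ ∨ ~(χ ∨ χ)) = 1 − 0.859 = 0.141
ψ ∨ χ = max(0.929, 0.859) = 0.929
φ ∧ (ψ ∨ χ) = min(0.118, 0.929) = 0.118
~φ = 1 − 0.118 = 0.882
(φ ∧ (ψ ∨ χ)) ∧ ~φ = min(0.118, 0.882) = 0.118
~(χ ∨ ~(χ ∨ χ)) ∧ ((φ ∧ (ψ ∨ χ)) ∧ ~φ) = min(0.141, 0.118) = 0.118

0.118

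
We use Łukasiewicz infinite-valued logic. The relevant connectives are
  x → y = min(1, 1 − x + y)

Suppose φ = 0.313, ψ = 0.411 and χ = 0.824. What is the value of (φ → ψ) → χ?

0.824

φ → ψ = min(1, 1 − 0.313 + 0.411) = min(1, 1.098) = 1.000
(φ → ψ) → χ = min(1, 1 − 1.000 + 0.824) = min(1, 0.824) = 0.824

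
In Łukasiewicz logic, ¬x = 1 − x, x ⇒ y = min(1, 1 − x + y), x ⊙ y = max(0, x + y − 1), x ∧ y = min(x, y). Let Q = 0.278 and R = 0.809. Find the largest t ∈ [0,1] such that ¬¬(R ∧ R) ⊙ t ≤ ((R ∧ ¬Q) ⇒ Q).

R ∧ R = min(0.809, 0.809) = 0.809
¬(R ∧ R) = 1 − 0.809 = 0.191
¬¬(R ∧ R) = 1 − 0.191 = 0.809
So the left factor is ¬¬(R ∧ R) = 0.809.
¬Q = 1 − 0.278 = 0.722
R ∧ ¬Q = min(0.809, 0.722) = 0.722
(R ∧ ¬Q) ⇒ Q = min(1, 1 − 0.722 + 0.278) = min(1, 0.556) = 0.556
So the right-hand bound is (R ∧ ¬Q) ⇒ Q = 0.556.
The residuum of the Łukasiewicz t-norm gives the supremum: min(1, 1 − 0.809 + 0.556).
1 − 0.809 + 0.556 = 0.747, so t = min(1, 0.747) = 0.747.
Check: 0.809 ⊙ 0.747 = max(0, 0.556) = 0.556 ≤ 0.556.

0.747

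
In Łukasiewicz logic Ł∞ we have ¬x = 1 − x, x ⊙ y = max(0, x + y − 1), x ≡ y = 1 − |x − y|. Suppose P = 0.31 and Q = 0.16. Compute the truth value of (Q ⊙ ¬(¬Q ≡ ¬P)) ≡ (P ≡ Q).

0.15

¬Q = 1 − 0.16 = 0.84
¬P = 1 − 0.31 = 0.69
¬Q ≡ ¬P = 1 − |0.84 − 0.69| = 1 − 0.15 = 0.85
¬(¬Q ≡ ¬P) = 1 − 0.85 = 0.15
Q ⊙ ¬(¬Q ≡ ¬P) = max(0, 0.16 + 0.15 − 1) = max(0, -0.69) = 0.00
P ≡ Q = 1 − |0.31 − 0.16| = 1 − 0.15 = 0.85
(Q ⊙ ¬(¬Q ≡ ¬P)) ≡ (P ≡ Q) = 1 − |0.00 − 0.85| = 1 − 0.85 = 0.15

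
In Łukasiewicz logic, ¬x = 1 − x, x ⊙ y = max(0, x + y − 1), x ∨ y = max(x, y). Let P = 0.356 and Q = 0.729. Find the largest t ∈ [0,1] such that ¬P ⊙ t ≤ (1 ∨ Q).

1.000

¬P = 1 − 0.356 = 0.644
So the left factor is ¬P = 0.644.
1 ∨ Q = max(1.000, 0.729) = 1.000
So the right-hand bound is 1 ∨ Q = 1.000.
The residuum of the Łukasiewicz t-norm gives the supremum: min(1, 1 − 0.644 + 1.000).
1 − 0.644 + 1.000 = 1.356, so t = min(1, 1.356) = 1.000.
Check: 0.644 ⊙ 1.000 = max(0, 0.644) = 0.644 ≤ 1.000.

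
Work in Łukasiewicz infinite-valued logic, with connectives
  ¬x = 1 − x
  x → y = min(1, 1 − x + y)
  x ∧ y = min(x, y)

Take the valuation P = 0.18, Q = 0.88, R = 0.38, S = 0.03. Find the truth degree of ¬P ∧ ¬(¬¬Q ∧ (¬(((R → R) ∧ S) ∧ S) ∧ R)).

¬P = 1 − 0.18 = 0.82
¬Q = 1 − 0.88 = 0.12
¬¬Q = 1 − 0.12 = 0.88
R → R = min(1, 1 − 0.38 + 0.38) = min(1, 1.00) = 1.00
(R → R) ∧ S = min(1.00, 0.03) = 0.03
((R → R) ∧ S) ∧ S = min(0.03, 0.03) = 0.03
¬(((R → R) ∧ S) ∧ S) = 1 − 0.03 = 0.97
¬(((R → R) ∧ S) ∧ S) ∧ R = min(0.97, 0.38) = 0.38
¬¬Q ∧ (¬(((R → R) ∧ S) ∧ S) ∧ R) = min(0.88, 0.38) = 0.38
¬(¬¬Q ∧ (¬(((R → R) ∧ S) ∧ S) ∧ R)) = 1 − 0.38 = 0.62
¬P ∧ ¬(¬¬Q ∧ (¬(((R → R) ∧ S) ∧ S) ∧ R)) = min(0.82, 0.62) = 0.62

0.62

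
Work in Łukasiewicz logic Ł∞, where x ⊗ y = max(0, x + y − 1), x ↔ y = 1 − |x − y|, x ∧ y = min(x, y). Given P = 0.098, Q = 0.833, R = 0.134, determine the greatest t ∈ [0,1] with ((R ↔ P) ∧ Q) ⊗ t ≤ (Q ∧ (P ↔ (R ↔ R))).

R ↔ P = 1 − |0.134 − 0.098| = 1 − 0.036 = 0.964
(R ↔ P) ∧ Q = min(0.964, 0.833) = 0.833
So the left factor is (R ↔ P) ∧ Q = 0.833.
R ↔ R = 1 − |0.134 − 0.134| = 1 − 0.000 = 1.000
P ↔ (R ↔ R) = 1 − |0.098 − 1.000| = 1 − 0.902 = 0.098
Q ∧ (P ↔ (R ↔ R)) = min(0.833, 0.098) = 0.098
So the right-hand bound is Q ∧ (P ↔ (R ↔ R)) = 0.098.
The residuum of the Łukasiewicz t-norm gives the supremum: min(1, 1 − 0.833 + 0.098).
1 − 0.833 + 0.098 = 0.265, so t = min(1, 0.265) = 0.265.
Check: 0.833 ⊗ 0.265 = max(0, 0.098) = 0.098 ≤ 0.098.

0.265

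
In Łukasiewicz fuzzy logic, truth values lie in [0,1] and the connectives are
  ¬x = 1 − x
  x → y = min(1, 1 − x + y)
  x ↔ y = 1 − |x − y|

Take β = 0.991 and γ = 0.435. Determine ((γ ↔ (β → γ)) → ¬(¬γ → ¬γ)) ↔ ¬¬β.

β → γ = min(1, 1 − 0.991 + 0.435) = min(1, 0.444) = 0.444
γ ↔ (β → γ) = 1 − |0.435 − 0.444| = 1 − 0.009 = 0.991
¬γ = 1 − 0.435 = 0.565
¬γ → ¬γ = min(1, 1 − 0.565 + 0.565) = min(1, 1.000) = 1.000
¬(¬γ → ¬γ) = 1 − 1.000 = 0.000
(γ ↔ (β → γ)) → ¬(¬γ → ¬γ) = min(1, 1 − 0.991 + 0.000) = min(1, 0.009) = 0.009
¬β = 1 − 0.991 = 0.009
¬¬β = 1 − 0.009 = 0.991
((γ ↔ (β → γ)) → ¬(¬γ → ¬γ)) ↔ ¬¬β = 1 − |0.009 − 0.991| = 1 − 0.982 = 0.018

0.018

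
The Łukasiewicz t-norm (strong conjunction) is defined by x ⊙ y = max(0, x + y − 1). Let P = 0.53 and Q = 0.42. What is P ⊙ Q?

0.00

P ⊙ Q = max(0, 0.53 + 0.42 − 1) = max(0, -0.05) = 0.00
For comparison, the Gödel (minimum) t-norm min(x, y) would give 0.42.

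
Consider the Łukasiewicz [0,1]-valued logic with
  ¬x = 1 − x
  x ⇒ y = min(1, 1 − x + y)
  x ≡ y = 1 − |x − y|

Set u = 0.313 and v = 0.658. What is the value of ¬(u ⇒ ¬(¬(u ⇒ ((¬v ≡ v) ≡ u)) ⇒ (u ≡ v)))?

¬v = 1 − 0.658 = 0.342
¬v ≡ v = 1 − |0.342 − 0.658| = 1 − 0.316 = 0.684
(¬v ≡ v) ≡ u = 1 − |0.684 − 0.313| = 1 − 0.371 = 0.629
u ⇒ ((¬v ≡ v) ≡ u) = min(1, 1 − 0.313 + 0.629) = min(1, 1.316) = 1.000
¬(u ⇒ ((¬v ≡ v) ≡ u)) = 1 − 1.000 = 0.000
u ≡ v = 1 − |0.313 − 0.658| = 1 − 0.345 = 0.655
¬(u ⇒ ((¬v ≡ v) ≡ u)) ⇒ (u ≡ v) = min(1, 1 − 0.000 + 0.655) = min(1, 1.655) = 1.000
¬(¬(u ⇒ ((¬v ≡ v) ≡ u)) ⇒ (u ≡ v)) = 1 − 1.000 = 0.000
u ⇒ ¬(¬(u ⇒ ((¬v ≡ v) ≡ u)) ⇒ (u ≡ v)) = min(1, 1 − 0.313 + 0.000) = min(1, 0.687) = 0.687
¬(u ⇒ ¬(¬(u ⇒ ((¬v ≡ v) ≡ u)) ⇒ (u ≡ v))) = 1 − 0.687 = 0.313

0.313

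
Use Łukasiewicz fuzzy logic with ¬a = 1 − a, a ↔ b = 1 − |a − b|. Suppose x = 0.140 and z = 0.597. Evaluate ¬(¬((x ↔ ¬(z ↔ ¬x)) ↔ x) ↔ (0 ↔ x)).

¬x = 1 − 0.140 = 0.860
z ↔ ¬x = 1 − |0.597 − 0.860| = 1 − 0.263 = 0.737
¬(z ↔ ¬x) = 1 − 0.737 = 0.263
x ↔ ¬(z ↔ ¬x) = 1 − |0.140 − 0.263| = 1 − 0.123 = 0.877
(x ↔ ¬(z ↔ ¬x)) ↔ x = 1 − |0.877 − 0.140| = 1 − 0.737 = 0.263
¬((x ↔ ¬(z ↔ ¬x)) ↔ x) = 1 − 0.263 = 0.737
0 ↔ x = 1 − |0.000 − 0.140| = 1 − 0.140 = 0.860
¬((x ↔ ¬(z ↔ ¬x)) ↔ x) ↔ (0 ↔ x) = 1 − |0.737 − 0.860| = 1 − 0.123 = 0.877
¬(¬((x ↔ ¬(z ↔ ¬x)) ↔ x) ↔ (0 ↔ x)) = 1 − 0.877 = 0.123

0.123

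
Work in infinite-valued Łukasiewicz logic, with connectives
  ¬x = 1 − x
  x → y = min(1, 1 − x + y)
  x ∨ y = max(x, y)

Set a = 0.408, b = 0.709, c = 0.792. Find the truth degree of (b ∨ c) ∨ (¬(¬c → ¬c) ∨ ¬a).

0.792

b ∨ c = max(0.709, 0.792) = 0.792
¬c = 1 − 0.792 = 0.208
¬c → ¬c = min(1, 1 − 0.208 + 0.208) = min(1, 1.000) = 1.000
¬(¬c → ¬c) = 1 − 1.000 = 0.000
¬a = 1 − 0.408 = 0.592
¬(¬c → ¬c) ∨ ¬a = max(0.000, 0.592) = 0.592
(b ∨ c) ∨ (¬(¬c → ¬c) ∨ ¬a) = max(0.792, 0.592) = 0.792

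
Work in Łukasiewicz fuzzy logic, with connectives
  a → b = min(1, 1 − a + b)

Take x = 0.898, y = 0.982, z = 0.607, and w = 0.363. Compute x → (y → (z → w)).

z → w = min(1, 1 − 0.607 + 0.363) = min(1, 0.756) = 0.756
y → (z → w) = min(1, 1 − 0.982 + 0.756) = min(1, 0.774) = 0.774
x → (y → (z → w)) = min(1, 1 − 0.898 + 0.774) = min(1, 0.876) = 0.876

0.876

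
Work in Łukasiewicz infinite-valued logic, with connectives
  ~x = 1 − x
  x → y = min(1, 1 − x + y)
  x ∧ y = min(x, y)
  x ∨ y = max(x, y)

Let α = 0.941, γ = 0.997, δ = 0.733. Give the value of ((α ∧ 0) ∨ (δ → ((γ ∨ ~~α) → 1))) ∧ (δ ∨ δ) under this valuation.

α ∧ 0 = min(0.941, 0.000) = 0.000
~α = 1 − 0.941 = 0.059
~~α = 1 − 0.059 = 0.941
γ ∨ ~~α = max(0.997, 0.941) = 0.997
(γ ∨ ~~α) → 1 = min(1, 1 − 0.997 + 1.000) = min(1, 1.003) = 1.000
δ → ((γ ∨ ~~α) → 1) = min(1, 1 − 0.733 + 1.000) = min(1, 1.267) = 1.000
(α ∧ 0) ∨ (δ → ((γ ∨ ~~α) → 1)) = max(0.000, 1.000) = 1.000
δ ∨ δ = max(0.733, 0.733) = 0.733
((α ∧ 0) ∨ (δ → ((γ ∨ ~~α) → 1))) ∧ (δ ∨ δ) = min(1.000, 0.733) = 0.733

0.733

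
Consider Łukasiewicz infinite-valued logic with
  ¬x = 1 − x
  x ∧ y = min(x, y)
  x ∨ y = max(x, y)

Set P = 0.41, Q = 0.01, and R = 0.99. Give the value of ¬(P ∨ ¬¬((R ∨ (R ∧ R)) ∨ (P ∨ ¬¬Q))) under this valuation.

R ∧ R = min(0.99, 0.99) = 0.99
R ∨ (R ∧ R) = max(0.99, 0.99) = 0.99
¬Q = 1 − 0.01 = 0.99
¬¬Q = 1 − 0.99 = 0.01
P ∨ ¬¬Q = max(0.41, 0.01) = 0.41
(R ∨ (R ∧ R)) ∨ (P ∨ ¬¬Q) = max(0.99, 0.41) = 0.99
¬((R ∨ (R ∧ R)) ∨ (P ∨ ¬¬Q)) = 1 − 0.99 = 0.01
¬¬((R ∨ (R ∧ R)) ∨ (P ∨ ¬¬Q)) = 1 − 0.01 = 0.99
P ∨ ¬¬((R ∨ (R ∧ R)) ∨ (P ∨ ¬¬Q)) = max(0.41, 0.99) = 0.99
¬(P ∨ ¬¬((R ∨ (R ∧ R)) ∨ (P ∨ ¬¬Q))) = 1 − 0.99 = 0.01

0.01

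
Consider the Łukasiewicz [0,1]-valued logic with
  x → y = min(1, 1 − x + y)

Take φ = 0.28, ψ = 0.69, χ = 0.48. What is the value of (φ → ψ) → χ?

0.48

φ → ψ = min(1, 1 − 0.28 + 0.69) = min(1, 1.41) = 1.00
(φ → ψ) → χ = min(1, 1 − 1.00 + 0.48) = min(1, 0.48) = 0.48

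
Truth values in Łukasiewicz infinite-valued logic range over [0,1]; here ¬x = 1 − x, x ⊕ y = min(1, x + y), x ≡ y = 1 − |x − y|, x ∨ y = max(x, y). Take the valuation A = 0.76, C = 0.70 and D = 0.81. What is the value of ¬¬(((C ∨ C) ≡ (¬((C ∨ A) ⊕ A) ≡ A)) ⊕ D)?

C ∨ C = max(0.70, 0.70) = 0.70
C ∨ A = max(0.70, 0.76) = 0.76
(C ∨ A) ⊕ A = min(1, 0.76 + 0.76) = min(1, 1.52) = 1.00
¬((C ∨ A) ⊕ A) = 1 − 1.00 = 0.00
¬((C ∨ A) ⊕ A) ≡ A = 1 − |0.00 − 0.76| = 1 − 0.76 = 0.24
(C ∨ C) ≡ (¬((C ∨ A) ⊕ A) ≡ A) = 1 − |0.70 − 0.24| = 1 − 0.46 = 0.54
((C ∨ C) ≡ (¬((C ∨ A) ⊕ A) ≡ A)) ⊕ D = min(1, 0.54 + 0.81) = min(1, 1.35) = 1.00
¬(((C ∨ C) ≡ (¬((C ∨ A) ⊕ A) ≡ A)) ⊕ D) = 1 − 1.00 = 0.00
¬¬(((C ∨ C) ≡ (¬((C ∨ A) ⊕ A) ≡ A)) ⊕ D) = 1 − 0.00 = 1.00

1.00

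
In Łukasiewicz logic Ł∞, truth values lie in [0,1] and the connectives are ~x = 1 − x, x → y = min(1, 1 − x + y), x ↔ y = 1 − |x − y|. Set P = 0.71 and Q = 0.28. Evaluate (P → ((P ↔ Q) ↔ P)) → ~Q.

0.72

P ↔ Q = 1 − |0.71 − 0.28| = 1 − 0.43 = 0.57
(P ↔ Q) ↔ P = 1 − |0.57 − 0.71| = 1 − 0.14 = 0.86
P → ((P ↔ Q) ↔ P) = min(1, 1 − 0.71 + 0.86) = min(1, 1.15) = 1.00
~Q = 1 − 0.28 = 0.72
(P → ((P ↔ Q) ↔ P)) → ~Q = min(1, 1 − 1.00 + 0.72) = min(1, 0.72) = 0.72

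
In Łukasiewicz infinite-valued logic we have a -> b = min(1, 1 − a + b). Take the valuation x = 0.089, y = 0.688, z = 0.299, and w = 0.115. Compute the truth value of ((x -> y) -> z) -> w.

0.816

x -> y = min(1, 1 − 0.089 + 0.688) = min(1, 1.599) = 1.000
(x -> y) -> z = min(1, 1 − 1.000 + 0.299) = min(1, 0.299) = 0.299
((x -> y) -> z) -> w = min(1, 1 − 0.299 + 0.115) = min(1, 0.816) = 0.816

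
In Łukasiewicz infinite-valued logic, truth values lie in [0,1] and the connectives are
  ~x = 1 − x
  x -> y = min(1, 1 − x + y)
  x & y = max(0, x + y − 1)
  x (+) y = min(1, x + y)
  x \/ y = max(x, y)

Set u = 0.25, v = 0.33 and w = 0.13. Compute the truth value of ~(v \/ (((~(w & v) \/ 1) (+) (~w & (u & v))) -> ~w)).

w & v = max(0, 0.13 + 0.33 − 1) = max(0, -0.54) = 0.00
~(w & v) = 1 − 0.00 = 1.00
~(w & v) \/ 1 = max(1.00, 1.00) = 1.00
~w = 1 − 0.13 = 0.87
u & v = max(0, 0.25 + 0.33 − 1) = max(0, -0.42) = 0.00
~w & (u & v) = max(0, 0.87 + 0.00 − 1) = max(0, -0.13) = 0.00
(~(w & v) \/ 1) (+) (~w & (u & v)) = min(1, 1.00 + 0.00) = min(1, 1.00) = 1.00
((~(w & v) \/ 1) (+) (~w & (u & v))) -> ~w = min(1, 1 − 1.00 + 0.87) = min(1, 0.87) = 0.87
v \/ (((~(w & v) \/ 1) (+) (~w & (u & v))) -> ~w) = max(0.33, 0.87) = 0.87
~(v \/ (((~(w & v) \/ 1) (+) (~w & (u & v))) -> ~w)) = 1 − 0.87 = 0.13

0.13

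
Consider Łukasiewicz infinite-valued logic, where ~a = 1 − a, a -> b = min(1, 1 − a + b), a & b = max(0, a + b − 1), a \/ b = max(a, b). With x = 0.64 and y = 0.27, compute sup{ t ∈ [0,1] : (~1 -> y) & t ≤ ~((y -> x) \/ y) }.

~1 = 1 − 1.00 = 0.00
~1 -> y = min(1, 1 − 0.00 + 0.27) = min(1, 1.27) = 1.00
So the left factor is ~1 -> y = 1.00.
y -> x = min(1, 1 − 0.27 + 0.64) = min(1, 1.37) = 1.00
(y -> x) \/ y = max(1.00, 0.27) = 1.00
~((y -> x) \/ y) = 1 − 1.00 = 0.00
So the right-hand bound is ~((y -> x) \/ y) = 0.00.
The residuum of the Łukasiewicz t-norm gives the supremum: min(1, 1 − 1.00 + 0.00).
1 − 1.00 + 0.00 = 0.00, so t = min(1, 0.00) = 0.00.
Check: 1.00 & 0.00 = max(0, 0.00) = 0.00 ≤ 0.00.

0.00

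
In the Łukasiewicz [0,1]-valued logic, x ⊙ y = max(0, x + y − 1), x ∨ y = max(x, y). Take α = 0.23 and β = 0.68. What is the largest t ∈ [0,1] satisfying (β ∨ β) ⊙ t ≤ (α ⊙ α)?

β ∨ β = max(0.68, 0.68) = 0.68
So the left factor is β ∨ β = 0.68.
α ⊙ α = max(0, 0.23 + 0.23 − 1) = max(0, -0.54) = 0.00
So the right-hand bound is α ⊙ α = 0.00.
The residuum of the Łukasiewicz t-norm gives the supremum: min(1, 1 − 0.68 + 0.00).
1 − 0.68 + 0.00 = 0.32, so t = min(1, 0.32) = 0.32.
Check: 0.68 ⊙ 0.32 = max(0, 0.00) = 0.00 ≤ 0.00.

0.32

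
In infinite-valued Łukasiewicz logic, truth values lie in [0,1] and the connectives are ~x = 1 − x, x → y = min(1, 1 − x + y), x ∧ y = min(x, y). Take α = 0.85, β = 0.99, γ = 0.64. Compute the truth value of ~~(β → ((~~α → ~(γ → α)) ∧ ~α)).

~α = 1 − 0.85 = 0.15
~~α = 1 − 0.15 = 0.85
γ → α = min(1, 1 − 0.64 + 0.85) = min(1, 1.21) = 1.00
~(γ → α) = 1 − 1.00 = 0.00
~~α → ~(γ → α) = min(1, 1 − 0.85 + 0.00) = min(1, 0.15) = 0.15
(~~α → ~(γ → α)) ∧ ~α = min(0.15, 0.15) = 0.15
β → ((~~α → ~(γ → α)) ∧ ~α) = min(1, 1 − 0.99 + 0.15) = min(1, 0.16) = 0.16
~(β → ((~~α → ~(γ → α)) ∧ ~α)) = 1 − 0.16 = 0.84
~~(β → ((~~α → ~(γ → α)) ∧ ~α)) = 1 − 0.84 = 0.16

0.16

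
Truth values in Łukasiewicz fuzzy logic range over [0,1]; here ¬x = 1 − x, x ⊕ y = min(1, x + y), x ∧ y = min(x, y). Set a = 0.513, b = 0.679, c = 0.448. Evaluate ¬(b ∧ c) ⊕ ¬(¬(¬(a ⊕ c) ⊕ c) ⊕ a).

0.552

b ∧ c = min(0.679, 0.448) = 0.448
¬(b ∧ c) = 1 − 0.448 = 0.552
a ⊕ c = min(1, 0.513 + 0.448) = min(1, 0.961) = 0.961
¬(a ⊕ c) = 1 − 0.961 = 0.039
¬(a ⊕ c) ⊕ c = min(1, 0.039 + 0.448) = min(1, 0.487) = 0.487
¬(¬(a ⊕ c) ⊕ c) = 1 − 0.487 = 0.513
¬(¬(a ⊕ c) ⊕ c) ⊕ a = min(1, 0.513 + 0.513) = min(1, 1.026) = 1.000
¬(¬(¬(a ⊕ c) ⊕ c) ⊕ a) = 1 − 1.000 = 0.000
¬(b ∧ c) ⊕ ¬(¬(¬(a ⊕ c) ⊕ c) ⊕ a) = min(1, 0.552 + 0.000) = min(1, 0.552) = 0.552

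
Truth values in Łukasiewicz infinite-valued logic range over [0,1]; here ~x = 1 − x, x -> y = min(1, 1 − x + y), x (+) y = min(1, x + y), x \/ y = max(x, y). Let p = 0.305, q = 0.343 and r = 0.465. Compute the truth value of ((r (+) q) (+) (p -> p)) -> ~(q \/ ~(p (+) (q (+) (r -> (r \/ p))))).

r (+) q = min(1, 0.465 + 0.343) = min(1, 0.808) = 0.808
p -> p = min(1, 1 − 0.305 + 0.305) = min(1, 1.000) = 1.000
(r (+) q) (+) (p -> p) = min(1, 0.808 + 1.000) = min(1, 1.808) = 1.000
r \/ p = max(0.465, 0.305) = 0.465
r -> (r \/ p) = min(1, 1 − 0.465 + 0.465) = min(1, 1.000) = 1.000
q (+) (r -> (r \/ p)) = min(1, 0.343 + 1.000) = min(1, 1.343) = 1.000
p (+) (q (+) (r -> (r \/ p))) = min(1, 0.305 + 1.000) = min(1, 1.305) = 1.000
~(p (+) (q (+) (r -> (r \/ p)))) = 1 − 1.000 = 0.000
q \/ ~(p (+) (q (+) (r -> (r \/ p)))) = max(0.343, 0.000) = 0.343
~(q \/ ~(p (+) (q (+) (r -> (r \/ p))))) = 1 − 0.343 = 0.657
((r (+) q) (+) (p -> p)) -> ~(q \/ ~(p (+) (q (+) (r -> (r \/ p))))) = min(1, 1 − 1.000 + 0.657) = min(1, 0.657) = 0.657

0.657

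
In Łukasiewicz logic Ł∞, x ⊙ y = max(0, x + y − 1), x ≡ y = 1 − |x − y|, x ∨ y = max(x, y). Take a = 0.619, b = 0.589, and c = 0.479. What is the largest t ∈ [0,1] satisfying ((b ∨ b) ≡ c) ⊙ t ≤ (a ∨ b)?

0.729

b ∨ b = max(0.589, 0.589) = 0.589
(b ∨ b) ≡ c = 1 − |0.589 − 0.479| = 1 − 0.110 = 0.890
So the left factor is (b ∨ b) ≡ c = 0.890.
a ∨ b = max(0.619, 0.589) = 0.619
So the right-hand bound is a ∨ b = 0.619.
The residuum of the Łukasiewicz t-norm gives the supremum: min(1, 1 − 0.890 + 0.619).
1 − 0.890 + 0.619 = 0.729, so t = min(1, 0.729) = 0.729.
Check: 0.890 ⊙ 0.729 = max(0, 0.619) = 0.619 ≤ 0.619.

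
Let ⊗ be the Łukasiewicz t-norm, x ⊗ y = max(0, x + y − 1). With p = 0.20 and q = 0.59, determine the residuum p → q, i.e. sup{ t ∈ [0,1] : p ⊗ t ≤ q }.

The residuum of the Łukasiewicz t-norm gives the supremum: min(1, 1 − 0.20 + 0.59).
1 − 0.20 + 0.59 = 1.39, so t = min(1, 1.39) = 1.00.
Check: 0.20 ⊗ 1.00 = max(0, 0.20) = 0.20 ≤ 0.59.

1.00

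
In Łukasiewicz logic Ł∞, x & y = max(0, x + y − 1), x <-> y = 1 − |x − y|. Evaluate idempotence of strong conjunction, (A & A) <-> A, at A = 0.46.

A & A = max(0, 0.46 + 0.46 − 1) = max(0, -0.08) = 0.00
(A & A) <-> A = 1 − |0.00 − 0.46| = 1 − 0.46 = 0.54
(The value 0.54 < 1 shows this instance is not satisfied; fails in Ł∞ since a ⊗ a = max(0, 2a−1) ≠ a in general.)

0.54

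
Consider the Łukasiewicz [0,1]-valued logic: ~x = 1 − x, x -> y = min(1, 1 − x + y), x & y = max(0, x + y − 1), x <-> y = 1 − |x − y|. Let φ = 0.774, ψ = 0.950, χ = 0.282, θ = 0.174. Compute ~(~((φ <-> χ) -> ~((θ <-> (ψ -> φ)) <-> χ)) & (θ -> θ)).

φ <-> χ = 1 − |0.774 − 0.282| = 1 − 0.492 = 0.508
ψ -> φ = min(1, 1 − 0.950 + 0.774) = min(1, 0.824) = 0.824
θ <-> (ψ -> φ) = 1 − |0.174 − 0.824| = 1 − 0.650 = 0.350
(θ <-> (ψ -> φ)) <-> χ = 1 − |0.350 − 0.282| = 1 − 0.068 = 0.932
~((θ <-> (ψ -> φ)) <-> χ) = 1 − 0.932 = 0.068
(φ <-> χ) -> ~((θ <-> (ψ -> φ)) <-> χ) = min(1, 1 − 0.508 + 0.068) = min(1, 0.560) = 0.560
~((φ <-> χ) -> ~((θ <-> (ψ -> φ)) <-> χ)) = 1 − 0.560 = 0.440
θ -> θ = min(1, 1 − 0.174 + 0.174) = min(1, 1.000) = 1.000
~((φ <-> χ) -> ~((θ <-> (ψ -> φ)) <-> χ)) & (θ -> θ) = max(0, 0.440 + 1.000 − 1) = max(0, 0.440) = 0.440
~(~((φ <-> χ) -> ~((θ <-> (ψ -> φ)) <-> χ)) & (θ -> θ)) = 1 − 0.440 = 0.560

0.560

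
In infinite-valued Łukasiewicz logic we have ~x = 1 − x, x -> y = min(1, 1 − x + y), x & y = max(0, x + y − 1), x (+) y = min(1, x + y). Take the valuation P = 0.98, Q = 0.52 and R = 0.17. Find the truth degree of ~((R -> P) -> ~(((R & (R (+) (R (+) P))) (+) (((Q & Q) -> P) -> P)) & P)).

0.98

R -> P = min(1, 1 − 0.17 + 0.98) = min(1, 1.81) = 1.00
R (+) P = min(1, 0.17 + 0.98) = min(1, 1.15) = 1.00
R (+) (R (+) P) = min(1, 0.17 + 1.00) = min(1, 1.17) = 1.00
R & (R (+) (R (+) P)) = max(0, 0.17 + 1.00 − 1) = max(0, 0.17) = 0.17
Q & Q = max(0, 0.52 + 0.52 − 1) = max(0, 0.04) = 0.04
(Q & Q) -> P = min(1, 1 − 0.04 + 0.98) = min(1, 1.94) = 1.00
((Q & Q) -> P) -> P = min(1, 1 − 1.00 + 0.98) = min(1, 0.98) = 0.98
(R & (R (+) (R (+) P))) (+) (((Q & Q) -> P) -> P) = min(1, 0.17 + 0.98) = min(1, 1.15) = 1.00
((R & (R (+) (R (+) P))) (+) (((Q & Q) -> P) -> P)) & P = max(0, 1.00 + 0.98 − 1) = max(0, 0.98) = 0.98
~(((R & (R (+) (R (+) P))) (+) (((Q & Q) -> P) -> P)) & P) = 1 − 0.98 = 0.02
(R -> P) -> ~(((R & (R (+) (R (+) P))) (+) (((Q & Q) -> P) -> P)) & P) = min(1, 1 − 1.00 + 0.02) = min(1, 0.02) = 0.02
~((R -> P) -> ~(((R & (R (+) (R (+) P))) (+) (((Q & Q) -> P) -> P)) & P)) = 1 − 0.02 = 0.98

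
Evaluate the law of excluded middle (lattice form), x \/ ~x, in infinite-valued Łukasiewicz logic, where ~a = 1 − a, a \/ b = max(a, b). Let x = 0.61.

~x = 1 − 0.61 = 0.39
x \/ ~x = max(0.61, 0.39) = 0.61
(The value 0.61 < 1 shows this instance is not satisfied; not a Ł∞-tautology — its value is max(a, 1−a).)

0.61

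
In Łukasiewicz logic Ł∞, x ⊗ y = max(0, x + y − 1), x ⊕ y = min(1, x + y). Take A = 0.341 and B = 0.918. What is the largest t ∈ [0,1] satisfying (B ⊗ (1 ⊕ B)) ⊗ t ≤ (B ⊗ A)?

1 ⊕ B = min(1, 1.000 + 0.918) = min(1, 1.918) = 1.000
B ⊗ (1 ⊕ B) = max(0, 0.918 + 1.000 − 1) = max(0, 0.918) = 0.918
So the left factor is B ⊗ (1 ⊕ B) = 0.918.
B ⊗ A = max(0, 0.918 + 0.341 − 1) = max(0, 0.259) = 0.259
So the right-hand bound is B ⊗ A = 0.259.
The residuum of the Łukasiewicz t-norm gives the supremum: min(1, 1 − 0.918 + 0.259).
1 − 0.918 + 0.259 = 0.341, so t = min(1, 0.341) = 0.341.
Check: 0.918 ⊗ 0.341 = max(0, 0.259) = 0.259 ≤ 0.259.

0.341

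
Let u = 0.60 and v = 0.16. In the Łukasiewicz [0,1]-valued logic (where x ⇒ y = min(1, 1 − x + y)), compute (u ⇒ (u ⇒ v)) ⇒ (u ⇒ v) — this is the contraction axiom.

u ⇒ v = min(1, 1 − 0.60 + 0.16) = min(1, 0.56) = 0.56
u ⇒ (u ⇒ v) = min(1, 1 − 0.60 + 0.56) = min(1, 0.96) = 0.96
(u ⇒ (u ⇒ v)) ⇒ (u ⇒ v) = min(1, 1 − 0.96 + 0.56) = min(1, 0.60) = 0.60
(The value 0.60 < 1 shows this instance is not satisfied; fails in Ł∞ (the t-norm is not idempotent).)

0.60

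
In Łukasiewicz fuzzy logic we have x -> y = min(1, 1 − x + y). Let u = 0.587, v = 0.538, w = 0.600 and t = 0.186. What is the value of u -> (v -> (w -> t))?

1.000

w -> t = min(1, 1 − 0.600 + 0.186) = min(1, 0.586) = 0.586
v -> (w -> t) = min(1, 1 − 0.538 + 0.586) = min(1, 1.048) = 1.000
u -> (v -> (w -> t)) = min(1, 1 − 0.587 + 1.000) = min(1, 1.413) = 1.000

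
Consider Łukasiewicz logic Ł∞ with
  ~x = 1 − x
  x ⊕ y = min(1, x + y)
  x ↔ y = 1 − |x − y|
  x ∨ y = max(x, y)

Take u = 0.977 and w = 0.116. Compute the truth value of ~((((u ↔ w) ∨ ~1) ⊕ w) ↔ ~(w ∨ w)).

0.629

u ↔ w = 1 − |0.977 − 0.116| = 1 − 0.861 = 0.139
~1 = 1 − 1.000 = 0.000
(u ↔ w) ∨ ~1 = max(0.139, 0.000) = 0.139
((u ↔ w) ∨ ~1) ⊕ w = min(1, 0.139 + 0.116) = min(1, 0.255) = 0.255
w ∨ w = max(0.116, 0.116) = 0.116
~(w ∨ w) = 1 − 0.116 = 0.884
(((u ↔ w) ∨ ~1) ⊕ w) ↔ ~(w ∨ w) = 1 − |0.255 − 0.884| = 1 − 0.629 = 0.371
~((((u ↔ w) ∨ ~1) ⊕ w) ↔ ~(w ∨ w)) = 1 − 0.371 = 0.629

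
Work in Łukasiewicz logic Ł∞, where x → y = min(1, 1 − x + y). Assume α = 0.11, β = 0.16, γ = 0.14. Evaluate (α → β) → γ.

0.14

α → β = min(1, 1 − 0.11 + 0.16) = min(1, 1.05) = 1.00
(α → β) → γ = min(1, 1 − 1.00 + 0.14) = min(1, 0.14) = 0.14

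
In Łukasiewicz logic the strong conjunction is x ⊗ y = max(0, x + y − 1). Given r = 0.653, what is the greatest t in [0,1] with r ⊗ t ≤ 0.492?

The residuum of the Łukasiewicz t-norm gives the supremum: min(1, 1 − 0.653 + 0.492).
1 − 0.653 + 0.492 = 0.839, so t = min(1, 0.839) = 0.839.
Check: 0.653 ⊗ 0.839 = max(0, 0.492) = 0.492 ≤ 0.492.

0.839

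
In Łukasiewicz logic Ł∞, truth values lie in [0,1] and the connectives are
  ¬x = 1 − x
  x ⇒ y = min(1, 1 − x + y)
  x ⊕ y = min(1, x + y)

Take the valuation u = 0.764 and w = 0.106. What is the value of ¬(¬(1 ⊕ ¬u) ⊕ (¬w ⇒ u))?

0.130

¬u = 1 − 0.764 = 0.236
1 ⊕ ¬u = min(1, 1.000 + 0.236) = min(1, 1.236) = 1.000
¬(1 ⊕ ¬u) = 1 − 1.000 = 0.000
¬w = 1 − 0.106 = 0.894
¬w ⇒ u = min(1, 1 − 0.894 + 0.764) = min(1, 0.870) = 0.870
¬(1 ⊕ ¬u) ⊕ (¬w ⇒ u) = min(1, 0.000 + 0.870) = min(1, 0.870) = 0.870
¬(¬(1 ⊕ ¬u) ⊕ (¬w ⇒ u)) = 1 − 0.870 = 0.130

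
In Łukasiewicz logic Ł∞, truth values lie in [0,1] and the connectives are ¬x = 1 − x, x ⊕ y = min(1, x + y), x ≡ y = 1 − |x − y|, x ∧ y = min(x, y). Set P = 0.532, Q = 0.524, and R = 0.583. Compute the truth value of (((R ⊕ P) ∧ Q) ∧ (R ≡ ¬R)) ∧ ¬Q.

R ⊕ P = min(1, 0.583 + 0.532) = min(1, 1.115) = 1.000
(R ⊕ P) ∧ Q = min(1.000, 0.524) = 0.524
¬R = 1 − 0.583 = 0.417
R ≡ ¬R = 1 − |0.583 − 0.417| = 1 − 0.166 = 0.834
((R ⊕ P) ∧ Q) ∧ (R ≡ ¬R) = min(0.524, 0.834) = 0.524
¬Q = 1 − 0.524 = 0.476
(((R ⊕ P) ∧ Q) ∧ (R ≡ ¬R)) ∧ ¬Q = min(0.524, 0.476) = 0.476

0.476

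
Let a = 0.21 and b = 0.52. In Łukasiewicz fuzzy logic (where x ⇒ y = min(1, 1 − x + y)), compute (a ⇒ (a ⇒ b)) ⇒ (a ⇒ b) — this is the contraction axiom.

a ⇒ b = min(1, 1 − 0.21 + 0.52) = min(1, 1.31) = 1.00
a ⇒ (a ⇒ b) = min(1, 1 − 0.21 + 1.00) = min(1, 1.79) = 1.00
(a ⇒ (a ⇒ b)) ⇒ (a ⇒ b) = min(1, 1 − 1.00 + 1.00) = min(1, 1.00) = 1.00

1.00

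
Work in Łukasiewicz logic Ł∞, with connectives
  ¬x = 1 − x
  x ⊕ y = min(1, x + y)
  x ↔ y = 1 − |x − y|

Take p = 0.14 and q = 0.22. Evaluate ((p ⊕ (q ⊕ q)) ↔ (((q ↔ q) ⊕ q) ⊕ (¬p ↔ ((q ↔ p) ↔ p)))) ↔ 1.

q ⊕ q = min(1, 0.22 + 0.22) = min(1, 0.44) = 0.44
p ⊕ (q ⊕ q) = min(1, 0.14 + 0.44) = min(1, 0.58) = 0.58
q ↔ q = 1 − |0.22 − 0.22| = 1 − 0.00 = 1.00
(q ↔ q) ⊕ q = min(1, 1.00 + 0.22) = min(1, 1.22) = 1.00
¬p = 1 − 0.14 = 0.86
q ↔ p = 1 − |0.22 − 0.14| = 1 − 0.08 = 0.92
(q ↔ p) ↔ p = 1 − |0.92 − 0.14| = 1 − 0.78 = 0.22
¬p ↔ ((q ↔ p) ↔ p) = 1 − |0.86 − 0.22| = 1 − 0.64 = 0.36
((q ↔ q) ⊕ q) ⊕ (¬p ↔ ((q ↔ p) ↔ p)) = min(1, 1.00 + 0.36) = min(1, 1.36) = 1.00
(p ⊕ (q ⊕ q)) ↔ (((q ↔ q) ⊕ q) ⊕ (¬p ↔ ((q ↔ p) ↔ p))) = 1 − |0.58 − 1.00| = 1 − 0.42 = 0.58
((p ⊕ (q ⊕ q)) ↔ (((q ↔ q) ⊕ q) ⊕ (¬p ↔ ((q ↔ p) ↔ p)))) ↔ 1 = 1 − |0.58 − 1.00| = 1 − 0.42 = 0.58

0.58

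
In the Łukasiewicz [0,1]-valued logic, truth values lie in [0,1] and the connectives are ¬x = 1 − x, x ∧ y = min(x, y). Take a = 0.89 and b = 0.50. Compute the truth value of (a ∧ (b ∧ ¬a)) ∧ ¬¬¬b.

0.11

¬a = 1 − 0.89 = 0.11
b ∧ ¬a = min(0.50, 0.11) = 0.11
a ∧ (b ∧ ¬a) = min(0.89, 0.11) = 0.11
¬b = 1 − 0.50 = 0.50
¬¬b = 1 − 0.50 = 0.50
¬¬¬b = 1 − 0.50 = 0.50
(a ∧ (b ∧ ¬a)) ∧ ¬¬¬b = min(0.11, 0.50) = 0.11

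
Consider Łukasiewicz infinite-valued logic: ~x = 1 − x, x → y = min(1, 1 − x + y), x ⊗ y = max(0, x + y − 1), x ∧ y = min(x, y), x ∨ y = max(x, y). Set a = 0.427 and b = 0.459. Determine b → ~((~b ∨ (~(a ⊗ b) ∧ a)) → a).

0.655

~b = 1 − 0.459 = 0.541
a ⊗ b = max(0, 0.427 + 0.459 − 1) = max(0, -0.114) = 0.000
~(a ⊗ b) = 1 − 0.000 = 1.000
~(a ⊗ b) ∧ a = min(1.000, 0.427) = 0.427
~b ∨ (~(a ⊗ b) ∧ a) = max(0.541, 0.427) = 0.541
(~b ∨ (~(a ⊗ b) ∧ a)) → a = min(1, 1 − 0.541 + 0.427) = min(1, 0.886) = 0.886
~((~b ∨ (~(a ⊗ b) ∧ a)) → a) = 1 − 0.886 = 0.114
b → ~((~b ∨ (~(a ⊗ b) ∧ a)) → a) = min(1, 1 − 0.459 + 0.114) = min(1, 0.655) = 0.655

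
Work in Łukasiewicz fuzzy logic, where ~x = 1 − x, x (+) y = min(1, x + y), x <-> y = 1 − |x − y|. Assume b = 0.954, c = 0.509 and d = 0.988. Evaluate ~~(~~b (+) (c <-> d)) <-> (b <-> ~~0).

~b = 1 − 0.954 = 0.046
~~b = 1 − 0.046 = 0.954
c <-> d = 1 − |0.509 − 0.988| = 1 − 0.479 = 0.521
~~b (+) (c <-> d) = min(1, 0.954 + 0.521) = min(1, 1.475) = 1.000
~(~~b (+) (c <-> d)) = 1 − 1.000 = 0.000
~~(~~b (+) (c <-> d)) = 1 − 0.000 = 1.000
~0 = 1 − 0.000 = 1.000
~~0 = 1 − 1.000 = 0.000
b <-> ~~0 = 1 − |0.954 − 0.000| = 1 − 0.954 = 0.046
~~(~~b (+) (c <-> d)) <-> (b <-> ~~0) = 1 − |1.000 − 0.046| = 1 − 0.954 = 0.046

0.046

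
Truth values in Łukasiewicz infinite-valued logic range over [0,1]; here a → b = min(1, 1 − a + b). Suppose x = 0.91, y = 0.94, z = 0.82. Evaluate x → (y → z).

0.97

y → z = min(1, 1 − 0.94 + 0.82) = min(1, 0.88) = 0.88
x → (y → z) = min(1, 1 − 0.91 + 0.88) = min(1, 0.97) = 0.97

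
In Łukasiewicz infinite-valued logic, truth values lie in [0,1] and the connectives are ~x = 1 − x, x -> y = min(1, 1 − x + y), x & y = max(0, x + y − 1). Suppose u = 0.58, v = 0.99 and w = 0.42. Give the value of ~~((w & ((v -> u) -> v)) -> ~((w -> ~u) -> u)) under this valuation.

1.00

v -> u = min(1, 1 − 0.99 + 0.58) = min(1, 0.59) = 0.59
(v -> u) -> v = min(1, 1 − 0.59 + 0.99) = min(1, 1.40) = 1.00
w & ((v -> u) -> v) = max(0, 0.42 + 1.00 − 1) = max(0, 0.42) = 0.42
~u = 1 − 0.58 = 0.42
w -> ~u = min(1, 1 − 0.42 + 0.42) = min(1, 1.00) = 1.00
(w -> ~u) -> u = min(1, 1 − 1.00 + 0.58) = min(1, 0.58) = 0.58
~((w -> ~u) -> u) = 1 − 0.58 = 0.42
(w & ((v -> u) -> v)) -> ~((w -> ~u) -> u) = min(1, 1 − 0.42 + 0.42) = min(1, 1.00) = 1.00
~((w & ((v -> u) -> v)) -> ~((w -> ~u) -> u)) = 1 − 1.00 = 0.00
~~((w & ((v -> u) -> v)) -> ~((w -> ~u) -> u)) = 1 − 0.00 = 1.00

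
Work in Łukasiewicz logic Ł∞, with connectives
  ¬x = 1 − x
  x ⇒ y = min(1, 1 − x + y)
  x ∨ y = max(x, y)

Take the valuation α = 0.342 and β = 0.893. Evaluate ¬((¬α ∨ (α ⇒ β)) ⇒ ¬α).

0.342

¬α = 1 − 0.342 = 0.658
α ⇒ β = min(1, 1 − 0.342 + 0.893) = min(1, 1.551) = 1.000
¬α ∨ (α ⇒ β) = max(0.658, 1.000) = 1.000
(¬α ∨ (α ⇒ β)) ⇒ ¬α = min(1, 1 − 1.000 + 0.658) = min(1, 0.658) = 0.658
¬((¬α ∨ (α ⇒ β)) ⇒ ¬α) = 1 − 0.658 = 0.342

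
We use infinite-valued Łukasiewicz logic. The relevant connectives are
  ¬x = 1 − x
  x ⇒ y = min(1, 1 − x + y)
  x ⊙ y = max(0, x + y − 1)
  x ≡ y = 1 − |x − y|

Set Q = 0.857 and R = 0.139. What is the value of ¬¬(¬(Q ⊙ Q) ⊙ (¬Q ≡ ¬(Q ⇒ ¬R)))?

Q ⊙ Q = max(0, 0.857 + 0.857 − 1) = max(0, 0.714) = 0.714
¬(Q ⊙ Q) = 1 − 0.714 = 0.286
¬Q = 1 − 0.857 = 0.143
¬R = 1 − 0.139 = 0.861
Q ⇒ ¬R = min(1, 1 − 0.857 + 0.861) = min(1, 1.004) = 1.000
¬(Q ⇒ ¬R) = 1 − 1.000 = 0.000
¬Q ≡ ¬(Q ⇒ ¬R) = 1 − |0.143 − 0.000| = 1 − 0.143 = 0.857
¬(Q ⊙ Q) ⊙ (¬Q ≡ ¬(Q ⇒ ¬R)) = max(0, 0.286 + 0.857 − 1) = max(0, 0.143) = 0.143
¬(¬(Q ⊙ Q) ⊙ (¬Q ≡ ¬(Q ⇒ ¬R))) = 1 − 0.143 = 0.857
¬¬(¬(Q ⊙ Q) ⊙ (¬Q ≡ ¬(Q ⇒ ¬R))) = 1 − 0.857 = 0.143

0.143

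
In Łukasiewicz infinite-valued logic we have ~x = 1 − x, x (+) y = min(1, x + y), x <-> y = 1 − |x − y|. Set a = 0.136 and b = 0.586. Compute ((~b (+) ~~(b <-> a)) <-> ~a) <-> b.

0.686

~b = 1 − 0.586 = 0.414
b <-> a = 1 − |0.586 − 0.136| = 1 − 0.450 = 0.550
~(b <-> a) = 1 − 0.550 = 0.450
~~(b <-> a) = 1 − 0.450 = 0.550
~b (+) ~~(b <-> a) = min(1, 0.414 + 0.550) = min(1, 0.964) = 0.964
~a = 1 − 0.136 = 0.864
(~b (+) ~~(b <-> a)) <-> ~a = 1 − |0.964 − 0.864| = 1 − 0.100 = 0.900
((~b (+) ~~(b <-> a)) <-> ~a) <-> b = 1 − |0.900 − 0.586| = 1 − 0.314 = 0.686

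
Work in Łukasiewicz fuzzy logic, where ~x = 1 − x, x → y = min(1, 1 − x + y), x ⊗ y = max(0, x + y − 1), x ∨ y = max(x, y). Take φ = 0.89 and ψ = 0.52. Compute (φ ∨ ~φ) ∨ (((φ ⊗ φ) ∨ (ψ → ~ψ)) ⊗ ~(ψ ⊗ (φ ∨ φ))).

~φ = 1 − 0.89 = 0.11
φ ∨ ~φ = max(0.89, 0.11) = 0.89
φ ⊗ φ = max(0, 0.89 + 0.89 − 1) = max(0, 0.78) = 0.78
~ψ = 1 − 0.52 = 0.48
ψ → ~ψ = min(1, 1 − 0.52 + 0.48) = min(1, 0.96) = 0.96
(φ ⊗ φ) ∨ (ψ → ~ψ) = max(0.78, 0.96) = 0.96
φ ∨ φ = max(0.89, 0.89) = 0.89
ψ ⊗ (φ ∨ φ) = max(0, 0.52 + 0.89 − 1) = max(0, 0.41) = 0.41
~(ψ ⊗ (φ ∨ φ)) = 1 − 0.41 = 0.59
((φ ⊗ φ) ∨ (ψ → ~ψ)) ⊗ ~(ψ ⊗ (φ ∨ φ)) = max(0, 0.96 + 0.59 − 1) = max(0, 0.55) = 0.55
(φ ∨ ~φ) ∨ (((φ ⊗ φ) ∨ (ψ → ~ψ)) ⊗ ~(ψ ⊗ (φ ∨ φ))) = max(0.89, 0.55) = 0.89

0.89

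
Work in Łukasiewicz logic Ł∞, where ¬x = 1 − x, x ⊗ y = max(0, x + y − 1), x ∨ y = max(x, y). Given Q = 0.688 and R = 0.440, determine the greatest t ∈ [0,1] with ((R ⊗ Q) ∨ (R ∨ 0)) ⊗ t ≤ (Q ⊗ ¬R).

0.808

R ⊗ Q = max(0, 0.440 + 0.688 − 1) = max(0, 0.128) = 0.128
R ∨ 0 = max(0.440, 0.000) = 0.440
(R ⊗ Q) ∨ (R ∨ 0) = max(0.128, 0.440) = 0.440
So the left factor is (R ⊗ Q) ∨ (R ∨ 0) = 0.440.
¬R = 1 − 0.440 = 0.560
Q ⊗ ¬R = max(0, 0.688 + 0.560 − 1) = max(0, 0.248) = 0.248
So the right-hand bound is Q ⊗ ¬R = 0.248.
The residuum of the Łukasiewicz t-norm gives the supremum: min(1, 1 − 0.440 + 0.248).
1 − 0.440 + 0.248 = 0.808, so t = min(1, 0.808) = 0.808.
Check: 0.440 ⊗ 0.808 = max(0, 0.248) = 0.248 ≤ 0.248.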